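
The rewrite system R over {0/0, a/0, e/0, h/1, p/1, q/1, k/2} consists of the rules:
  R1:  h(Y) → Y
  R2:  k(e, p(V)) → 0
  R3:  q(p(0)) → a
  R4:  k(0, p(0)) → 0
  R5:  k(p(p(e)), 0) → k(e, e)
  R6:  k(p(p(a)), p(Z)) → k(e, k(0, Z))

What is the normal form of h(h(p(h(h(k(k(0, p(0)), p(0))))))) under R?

1. h(h(p(h(h(k(k(0, p(0)), p(0)))))))  →  h(p(h(h(k(k(0, p(0)), p(0))))))   [R1 at ε]
2. h(p(h(h(k(k(0, p(0)), p(0))))))  →  p(h(h(k(k(0, p(0)), p(0)))))   [R1 at ε]
3. p(h(h(k(k(0, p(0)), p(0)))))  →  p(h(k(k(0, p(0)), p(0))))   [R1 at 1]
4. p(h(k(k(0, p(0)), p(0))))  →  p(k(k(0, p(0)), p(0)))   [R1 at 1]
5. p(k(k(0, p(0)), p(0)))  →  p(k(0, p(0)))   [R4 at 1.1]
6. p(k(0, p(0)))  →  p(0)   [R4 at 1]

p(0)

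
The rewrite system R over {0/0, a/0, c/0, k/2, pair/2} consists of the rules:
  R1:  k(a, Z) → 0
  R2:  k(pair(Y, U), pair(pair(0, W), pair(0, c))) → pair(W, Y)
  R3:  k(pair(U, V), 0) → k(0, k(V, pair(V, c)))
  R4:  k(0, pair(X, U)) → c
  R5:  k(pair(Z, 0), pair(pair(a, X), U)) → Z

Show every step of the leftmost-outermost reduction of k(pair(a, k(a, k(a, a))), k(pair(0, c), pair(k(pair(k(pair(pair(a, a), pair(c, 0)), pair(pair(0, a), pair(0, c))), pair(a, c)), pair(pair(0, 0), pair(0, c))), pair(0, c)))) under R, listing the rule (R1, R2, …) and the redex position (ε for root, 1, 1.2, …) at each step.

1. k(pair(a, k(a, k(a, a))), k(pair(0, c), pair(k(pair(k(pair(pair(a, a), pair(c, 0)), pair(pair(0, a), pair(0, c))), pair(a, c)), pair(pair(0, 0), pair(0, c))), pair(0, c))))  →  k(pair(a, 0), k(pair(0, c), pair(k(pair(k(pair(pair(a, a), pair(c, 0)), pair(pair(0, a), pair(0, c))), pair(a, c)), pair(pair(0, 0), pair(0, c))), pair(0, c))))   [R1 at 1.2]
2. k(pair(a, 0), k(pair(0, c), pair(k(pair(k(pair(pair(a, a), pair(c, 0)), pair(pair(0, a), pair(0, c))), pair(a, c)), pair(pair(0, 0), pair(0, c))), pair(0, c))))  →  k(pair(a, 0), k(pair(0, c), pair(pair(0, k(pair(pair(a, a), pair(c, 0)), pair(pair(0, a), pair(0, c)))), pair(0, c))))   [R2 at 2.2.1]
3. k(pair(a, 0), k(pair(0, c), pair(pair(0, k(pair(pair(a, a), pair(c, 0)), pair(pair(0, a), pair(0, c)))), pair(0, c))))  →  k(pair(a, 0), pair(k(pair(pair(a, a), pair(c, 0)), pair(pair(0, a), pair(0, c))), 0))   [R2 at 2]
4. k(pair(a, 0), pair(k(pair(pair(a, a), pair(c, 0)), pair(pair(0, a), pair(0, c))), 0))  →  k(pair(a, 0), pair(pair(a, pair(a, a)), 0))   [R2 at 2.1]
5. k(pair(a, 0), pair(pair(a, pair(a, a)), 0))  →  a   [R5 at ε]

a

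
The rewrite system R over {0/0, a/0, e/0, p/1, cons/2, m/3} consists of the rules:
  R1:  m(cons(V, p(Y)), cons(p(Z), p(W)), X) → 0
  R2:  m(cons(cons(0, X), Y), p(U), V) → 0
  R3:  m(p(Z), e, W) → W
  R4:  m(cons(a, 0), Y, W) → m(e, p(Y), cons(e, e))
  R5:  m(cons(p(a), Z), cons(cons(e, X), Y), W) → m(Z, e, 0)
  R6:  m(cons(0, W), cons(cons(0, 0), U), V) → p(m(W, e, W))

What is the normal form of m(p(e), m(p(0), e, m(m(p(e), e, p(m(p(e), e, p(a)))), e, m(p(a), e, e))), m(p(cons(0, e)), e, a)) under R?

1. m(p(e), m(p(0), e, m(m(p(e), e, p(m(p(e), e, p(a)))), e, m(p(a), e, e))), m(p(cons(0, e)), e, a))  →  m(p(e), m(m(p(e), e, p(m(p(e), e, p(a)))), e, m(p(a), e, e)), m(p(cons(0, e)), e, a))   [R3 at 2]
2. m(p(e), m(m(p(e), e, p(m(p(e), e, p(a)))), e, m(p(a), e, e)), m(p(cons(0, e)), e, a))  →  m(p(e), m(p(m(p(e), e, p(a))), e, m(p(a), e, e)), m(p(cons(0, e)), e, a))   [R3 at 2.1]
3. m(p(e), m(p(m(p(e), e, p(a))), e, m(p(a), e, e)), m(p(cons(0, e)), e, a))  →  m(p(e), m(p(a), e, e), m(p(cons(0, e)), e, a))   [R3 at 2]
4. m(p(e), m(p(a), e, e), m(p(cons(0, e)), e, a))  →  m(p(e), e, m(p(cons(0, e)), e, a))   [R3 at 2]
5. m(p(e), e, m(p(cons(0, e)), e, a))  →  m(p(cons(0, e)), e, a)   [R3 at ε]
6. m(p(cons(0, e)), e, a)  →  a   [R3 at ε]

a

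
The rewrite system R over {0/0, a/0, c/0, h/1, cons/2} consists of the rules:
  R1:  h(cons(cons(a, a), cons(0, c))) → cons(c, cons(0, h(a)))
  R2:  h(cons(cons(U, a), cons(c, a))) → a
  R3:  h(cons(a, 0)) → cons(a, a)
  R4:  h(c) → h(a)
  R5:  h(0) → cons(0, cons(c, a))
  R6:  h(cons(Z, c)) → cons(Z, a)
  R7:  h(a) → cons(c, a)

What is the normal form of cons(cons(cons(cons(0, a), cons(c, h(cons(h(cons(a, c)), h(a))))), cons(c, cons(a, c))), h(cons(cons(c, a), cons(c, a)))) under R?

cons(cons(cons(cons(0, a), cons(c, a)), cons(c, cons(a, c))), a)

1. cons(cons(cons(cons(0, a), cons(c, h(cons(h(cons(a, c)), h(a))))), cons(c, cons(a, c))), h(cons(cons(c, a), cons(c, a))))  →  cons(cons(cons(cons(0, a), cons(c, h(cons(cons(a, a), h(a))))), cons(c, cons(a, c))), h(cons(cons(c, a), cons(c, a))))   [R6 at 1.1.2.2.1.1]
2. cons(cons(cons(cons(0, a), cons(c, h(cons(cons(a, a), h(a))))), cons(c, cons(a, c))), h(cons(cons(c, a), cons(c, a))))  →  cons(cons(cons(cons(0, a), cons(c, h(cons(cons(a, a), cons(c, a))))), cons(c, cons(a, c))), h(cons(cons(c, a), cons(c, a))))   [R7 at 1.1.2.2.1.2]
3. cons(cons(cons(cons(0, a), cons(c, h(cons(cons(a, a), cons(c, a))))), cons(c, cons(a, c))), h(cons(cons(c, a), cons(c, a))))  →  cons(cons(cons(cons(0, a), cons(c, a)), cons(c, cons(a, c))), h(cons(cons(c, a), cons(c, a))))   [R2 at 1.1.2.2]
4. cons(cons(cons(cons(0, a), cons(c, a)), cons(c, cons(a, c))), h(cons(cons(c, a), cons(c, a))))  →  cons(cons(cons(cons(0, a), cons(c, a)), cons(c, cons(a, c))), a)   [R2 at 2]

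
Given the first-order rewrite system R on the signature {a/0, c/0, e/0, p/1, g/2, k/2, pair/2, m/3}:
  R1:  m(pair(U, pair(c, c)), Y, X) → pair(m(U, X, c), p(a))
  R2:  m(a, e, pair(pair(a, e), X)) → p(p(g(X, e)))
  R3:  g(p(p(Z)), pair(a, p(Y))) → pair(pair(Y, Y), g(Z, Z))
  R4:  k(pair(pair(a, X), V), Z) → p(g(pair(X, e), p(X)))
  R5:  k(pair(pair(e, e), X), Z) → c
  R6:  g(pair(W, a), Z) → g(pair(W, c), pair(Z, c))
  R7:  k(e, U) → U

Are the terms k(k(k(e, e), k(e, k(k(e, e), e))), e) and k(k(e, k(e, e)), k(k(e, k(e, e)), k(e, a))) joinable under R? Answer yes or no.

no — NF(t₁) = e, NF(t₂) = a

Reduce t₁ = k(k(k(e, e), k(e, k(k(e, e), e))), e):
1. k(k(k(e, e), k(e, k(k(e, e), e))), e)  →  k(k(e, k(e, k(k(e, e), e))), e)   [R7 at 1.1]
2. k(k(e, k(e, k(k(e, e), e))), e)  →  k(k(e, k(k(e, e), e)), e)   [R7 at 1]
3. k(k(e, k(k(e, e), e)), e)  →  k(k(k(e, e), e), e)   [R7 at 1]
4. k(k(k(e, e), e), e)  →  k(k(e, e), e)   [R7 at 1.1]
5. k(k(e, e), e)  →  k(e, e)   [R7 at 1]
6. k(e, e)  →  e   [R7 at ε]

Reduce t₂ = k(k(e, k(e, e)), k(k(e, k(e, e)), k(e, a))):
1. k(k(e, k(e, e)), k(k(e, k(e, e)), k(e, a)))  →  k(k(e, e), k(k(e, k(e, e)), k(e, a)))   [R7 at 1]
2. k(k(e, e), k(k(e, k(e, e)), k(e, a)))  →  k(e, k(k(e, k(e, e)), k(e, a)))   [R7 at 1]
3. k(e, k(k(e, k(e, e)), k(e, a)))  →  k(k(e, k(e, e)), k(e, a))   [R7 at ε]
4. k(k(e, k(e, e)), k(e, a))  →  k(k(e, e), k(e, a))   [R7 at 1]
5. k(k(e, e), k(e, a))  →  k(e, k(e, a))   [R7 at 1]
6. k(e, k(e, a))  →  k(e, a)   [R7 at ε]
7. k(e, a)  →  a   [R7 at ε]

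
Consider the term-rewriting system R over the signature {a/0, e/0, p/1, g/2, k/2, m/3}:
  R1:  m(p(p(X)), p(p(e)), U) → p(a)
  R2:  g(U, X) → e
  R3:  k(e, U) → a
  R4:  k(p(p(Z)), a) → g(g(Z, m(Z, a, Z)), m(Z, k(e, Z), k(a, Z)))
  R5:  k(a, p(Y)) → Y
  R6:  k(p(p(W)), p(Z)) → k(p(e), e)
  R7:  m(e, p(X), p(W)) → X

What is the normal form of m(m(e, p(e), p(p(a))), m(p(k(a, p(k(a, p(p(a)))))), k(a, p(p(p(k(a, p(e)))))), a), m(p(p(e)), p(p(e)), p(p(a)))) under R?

1. m(m(e, p(e), p(p(a))), m(p(k(a, p(k(a, p(p(a)))))), k(a, p(p(p(k(a, p(e)))))), a), m(p(p(e)), p(p(e)), p(p(a))))  →  m(e, m(p(k(a, p(k(a, p(p(a)))))), k(a, p(p(p(k(a, p(e)))))), a), m(p(p(e)), p(p(e)), p(p(a))))   [R7 at 1]
2. m(e, m(p(k(a, p(k(a, p(p(a)))))), k(a, p(p(p(k(a, p(e)))))), a), m(p(p(e)), p(p(e)), p(p(a))))  →  m(e, m(p(k(a, p(p(a)))), k(a, p(p(p(k(a, p(e)))))), a), m(p(p(e)), p(p(e)), p(p(a))))   [R5 at 2.1.1]
3. m(e, m(p(k(a, p(p(a)))), k(a, p(p(p(k(a, p(e)))))), a), m(p(p(e)), p(p(e)), p(p(a))))  →  m(e, m(p(p(a)), k(a, p(p(p(k(a, p(e)))))), a), m(p(p(e)), p(p(e)), p(p(a))))   [R5 at 2.1.1]
4. m(e, m(p(p(a)), k(a, p(p(p(k(a, p(e)))))), a), m(p(p(e)), p(p(e)), p(p(a))))  →  m(e, m(p(p(a)), p(p(k(a, p(e)))), a), m(p(p(e)), p(p(e)), p(p(a))))   [R5 at 2.2]
5. m(e, m(p(p(a)), p(p(k(a, p(e)))), a), m(p(p(e)), p(p(e)), p(p(a))))  →  m(e, m(p(p(a)), p(p(e)), a), m(p(p(e)), p(p(e)), p(p(a))))   [R5 at 2.2.1.1]
6. m(e, m(p(p(a)), p(p(e)), a), m(p(p(e)), p(p(e)), p(p(a))))  →  m(e, p(a), m(p(p(e)), p(p(e)), p(p(a))))   [R1 at 2]
7. m(e, p(a), m(p(p(e)), p(p(e)), p(p(a))))  →  m(e, p(a), p(a))   [R1 at 3]
8. m(e, p(a), p(a))  →  a   [R7 at ε]

a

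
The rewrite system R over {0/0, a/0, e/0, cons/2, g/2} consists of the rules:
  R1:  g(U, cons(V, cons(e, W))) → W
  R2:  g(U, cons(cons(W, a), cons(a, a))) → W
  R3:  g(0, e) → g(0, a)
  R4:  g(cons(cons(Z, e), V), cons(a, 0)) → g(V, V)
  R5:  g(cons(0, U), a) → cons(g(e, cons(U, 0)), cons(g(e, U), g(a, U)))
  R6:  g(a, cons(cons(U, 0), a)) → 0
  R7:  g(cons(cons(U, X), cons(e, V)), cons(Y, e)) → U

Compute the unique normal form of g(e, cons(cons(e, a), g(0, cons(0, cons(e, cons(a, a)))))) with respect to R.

e

1. g(e, cons(cons(e, a), g(0, cons(0, cons(e, cons(a, a))))))  →  g(e, cons(cons(e, a), cons(a, a)))   [R1 at 2.2]
2. g(e, cons(cons(e, a), cons(a, a)))  →  e   [R2 at ε]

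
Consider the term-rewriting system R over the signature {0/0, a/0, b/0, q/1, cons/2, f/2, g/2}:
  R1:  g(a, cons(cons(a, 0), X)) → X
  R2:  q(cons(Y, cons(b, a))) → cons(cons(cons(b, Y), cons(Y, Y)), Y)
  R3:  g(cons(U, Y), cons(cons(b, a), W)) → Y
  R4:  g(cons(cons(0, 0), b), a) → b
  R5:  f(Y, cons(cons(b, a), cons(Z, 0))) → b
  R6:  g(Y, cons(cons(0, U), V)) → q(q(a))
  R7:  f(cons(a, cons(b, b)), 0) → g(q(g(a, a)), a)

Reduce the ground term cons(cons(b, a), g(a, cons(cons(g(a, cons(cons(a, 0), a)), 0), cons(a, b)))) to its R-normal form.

1. cons(cons(b, a), g(a, cons(cons(g(a, cons(cons(a, 0), a)), 0), cons(a, b))))  →  cons(cons(b, a), g(a, cons(cons(a, 0), cons(a, b))))   [R1 at 2.2.1.1]
2. cons(cons(b, a), g(a, cons(cons(a, 0), cons(a, b))))  →  cons(cons(b, a), cons(a, b))   [R1 at 2]

cons(cons(b, a), cons(a, b))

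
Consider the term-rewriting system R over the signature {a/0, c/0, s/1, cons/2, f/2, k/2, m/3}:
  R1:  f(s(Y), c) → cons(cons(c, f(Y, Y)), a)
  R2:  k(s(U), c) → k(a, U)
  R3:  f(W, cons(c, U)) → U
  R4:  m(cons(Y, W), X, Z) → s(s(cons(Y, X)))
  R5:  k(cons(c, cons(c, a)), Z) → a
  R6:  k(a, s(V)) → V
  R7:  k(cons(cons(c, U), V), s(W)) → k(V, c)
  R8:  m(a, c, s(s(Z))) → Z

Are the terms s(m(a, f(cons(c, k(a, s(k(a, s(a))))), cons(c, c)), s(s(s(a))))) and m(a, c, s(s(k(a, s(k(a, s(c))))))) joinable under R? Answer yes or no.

Reduce t₁ = s(m(a, f(cons(c, k(a, s(k(a, s(a))))), cons(c, c)), s(s(s(a))))):
1. s(m(a, f(cons(c, k(a, s(k(a, s(a))))), cons(c, c)), s(s(s(a)))))  →  s(m(a, c, s(s(s(a)))))   [R3 at 1.2]
2. s(m(a, c, s(s(s(a)))))  →  s(s(a))   [R8 at 1]

Reduce t₂ = m(a, c, s(s(k(a, s(k(a, s(c))))))):
1. m(a, c, s(s(k(a, s(k(a, s(c)))))))  →  k(a, s(k(a, s(c))))   [R8 at ε]
2. k(a, s(k(a, s(c))))  →  k(a, s(c))   [R6 at ε]
3. k(a, s(c))  →  c   [R6 at ε]

no — NF(t₁) = s(s(a)), NF(t₂) = c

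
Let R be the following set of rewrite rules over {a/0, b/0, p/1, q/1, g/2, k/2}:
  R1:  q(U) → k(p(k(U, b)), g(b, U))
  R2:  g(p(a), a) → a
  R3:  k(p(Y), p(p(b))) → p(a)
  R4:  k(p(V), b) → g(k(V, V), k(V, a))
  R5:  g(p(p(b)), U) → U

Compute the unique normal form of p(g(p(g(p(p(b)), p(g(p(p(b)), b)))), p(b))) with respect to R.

p(p(b))

1. p(g(p(g(p(p(b)), p(g(p(p(b)), b)))), p(b)))  →  p(g(p(p(g(p(p(b)), b))), p(b)))   [R5 at 1.1.1]
2. p(g(p(p(g(p(p(b)), b))), p(b)))  →  p(g(p(p(b)), p(b)))   [R5 at 1.1.1.1]
3. p(g(p(p(b)), p(b)))  →  p(p(b))   [R5 at 1]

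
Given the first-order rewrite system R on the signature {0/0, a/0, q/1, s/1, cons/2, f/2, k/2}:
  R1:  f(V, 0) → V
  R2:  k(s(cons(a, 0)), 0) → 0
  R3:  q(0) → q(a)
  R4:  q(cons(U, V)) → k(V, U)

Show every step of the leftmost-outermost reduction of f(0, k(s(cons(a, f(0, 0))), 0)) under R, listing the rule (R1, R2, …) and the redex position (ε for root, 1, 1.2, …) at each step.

0

1. f(0, k(s(cons(a, f(0, 0))), 0))  →  f(0, k(s(cons(a, 0)), 0))   [R1 at 2.1.1.2]
2. f(0, k(s(cons(a, 0)), 0))  →  f(0, 0)   [R2 at 2]
3. f(0, 0)  →  0   [R1 at ε]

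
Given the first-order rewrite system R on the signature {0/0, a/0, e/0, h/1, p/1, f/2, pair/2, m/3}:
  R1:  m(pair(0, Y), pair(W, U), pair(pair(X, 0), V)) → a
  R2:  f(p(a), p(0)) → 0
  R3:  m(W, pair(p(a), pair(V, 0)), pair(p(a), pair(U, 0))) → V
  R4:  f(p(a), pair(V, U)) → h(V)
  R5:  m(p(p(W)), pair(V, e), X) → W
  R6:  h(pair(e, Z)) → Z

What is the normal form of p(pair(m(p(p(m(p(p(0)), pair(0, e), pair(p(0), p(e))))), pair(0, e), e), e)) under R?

1. p(pair(m(p(p(m(p(p(0)), pair(0, e), pair(p(0), p(e))))), pair(0, e), e), e))  →  p(pair(m(p(p(0)), pair(0, e), pair(p(0), p(e))), e))   [R5 at 1.1]
2. p(pair(m(p(p(0)), pair(0, e), pair(p(0), p(e))), e))  →  p(pair(0, e))   [R5 at 1.1]

p(pair(0, e))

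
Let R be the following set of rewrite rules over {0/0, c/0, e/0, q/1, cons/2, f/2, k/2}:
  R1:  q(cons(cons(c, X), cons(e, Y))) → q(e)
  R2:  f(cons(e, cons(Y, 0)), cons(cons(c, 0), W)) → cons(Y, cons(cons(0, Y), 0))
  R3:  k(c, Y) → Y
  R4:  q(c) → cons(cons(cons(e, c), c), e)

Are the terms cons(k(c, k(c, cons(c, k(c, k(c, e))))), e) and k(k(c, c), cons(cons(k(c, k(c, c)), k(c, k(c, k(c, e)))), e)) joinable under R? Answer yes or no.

Reduce t₁ = cons(k(c, k(c, cons(c, k(c, k(c, e))))), e):
1. cons(k(c, k(c, cons(c, k(c, k(c, e))))), e)  →  cons(k(c, cons(c, k(c, k(c, e)))), e)   [R3 at 1]
2. cons(k(c, cons(c, k(c, k(c, e)))), e)  →  cons(cons(c, k(c, k(c, e))), e)   [R3 at 1]
3. cons(cons(c, k(c, k(c, e))), e)  →  cons(cons(c, k(c, e)), e)   [R3 at 1.2]
4. cons(cons(c, k(c, e)), e)  →  cons(cons(c, e), e)   [R3 at 1.2]

Reduce t₂ = k(k(c, c), cons(cons(k(c, k(c, c)), k(c, k(c, k(c, e)))), e)):
1. k(k(c, c), cons(cons(k(c, k(c, c)), k(c, k(c, k(c, e)))), e))  →  k(c, cons(cons(k(c, k(c, c)), k(c, k(c, k(c, e)))), e))   [R3 at 1]
2. k(c, cons(cons(k(c, k(c, c)), k(c, k(c, k(c, e)))), e))  →  cons(cons(k(c, k(c, c)), k(c, k(c, k(c, e)))), e)   [R3 at ε]
3. cons(cons(k(c, k(c, c)), k(c, k(c, k(c, e)))), e)  →  cons(cons(k(c, c), k(c, k(c, k(c, e)))), e)   [R3 at 1.1]
4. cons(cons(k(c, c), k(c, k(c, k(c, e)))), e)  →  cons(cons(c, k(c, k(c, k(c, e)))), e)   [R3 at 1.1]
5. cons(cons(c, k(c, k(c, k(c, e)))), e)  →  cons(cons(c, k(c, k(c, e))), e)   [R3 at 1.2]
6. cons(cons(c, k(c, k(c, e))), e)  →  cons(cons(c, k(c, e)), e)   [R3 at 1.2]
7. cons(cons(c, k(c, e)), e)  →  cons(cons(c, e), e)   [R3 at 1.2]

yes — NF(t₁) = cons(cons(c, e), e), NF(t₂) = cons(cons(c, e), e)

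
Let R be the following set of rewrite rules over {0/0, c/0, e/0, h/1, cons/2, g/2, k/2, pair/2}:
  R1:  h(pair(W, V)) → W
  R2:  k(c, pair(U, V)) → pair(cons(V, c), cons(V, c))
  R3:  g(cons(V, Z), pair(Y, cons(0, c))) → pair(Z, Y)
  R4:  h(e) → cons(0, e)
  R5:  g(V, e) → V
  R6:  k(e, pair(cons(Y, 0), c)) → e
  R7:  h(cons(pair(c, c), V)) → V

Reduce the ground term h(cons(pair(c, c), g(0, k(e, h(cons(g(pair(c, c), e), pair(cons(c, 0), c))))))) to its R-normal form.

0

1. h(cons(pair(c, c), g(0, k(e, h(cons(g(pair(c, c), e), pair(cons(c, 0), c)))))))  →  g(0, k(e, h(cons(g(pair(c, c), e), pair(cons(c, 0), c)))))   [R7 at ε]
2. g(0, k(e, h(cons(g(pair(c, c), e), pair(cons(c, 0), c)))))  →  g(0, k(e, h(cons(pair(c, c), pair(cons(c, 0), c)))))   [R5 at 2.2.1.1]
3. g(0, k(e, h(cons(pair(c, c), pair(cons(c, 0), c)))))  →  g(0, k(e, pair(cons(c, 0), c)))   [R7 at 2.2]
4. g(0, k(e, pair(cons(c, 0), c)))  →  g(0, e)   [R6 at 2]
5. g(0, e)  →  0   [R5 at ε]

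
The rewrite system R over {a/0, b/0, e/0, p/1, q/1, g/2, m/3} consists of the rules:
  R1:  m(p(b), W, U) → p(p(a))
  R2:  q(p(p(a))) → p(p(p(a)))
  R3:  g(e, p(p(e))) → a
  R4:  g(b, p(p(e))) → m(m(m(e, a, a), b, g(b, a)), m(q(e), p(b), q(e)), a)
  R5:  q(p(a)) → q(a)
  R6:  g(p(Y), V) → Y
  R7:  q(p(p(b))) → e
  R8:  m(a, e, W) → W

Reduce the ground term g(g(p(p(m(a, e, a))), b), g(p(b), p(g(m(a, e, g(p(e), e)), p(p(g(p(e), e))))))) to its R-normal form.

1. g(g(p(p(m(a, e, a))), b), g(p(b), p(g(m(a, e, g(p(e), e)), p(p(g(p(e), e)))))))  →  g(p(m(a, e, a)), g(p(b), p(g(m(a, e, g(p(e), e)), p(p(g(p(e), e)))))))   [R6 at 1]
2. g(p(m(a, e, a)), g(p(b), p(g(m(a, e, g(p(e), e)), p(p(g(p(e), e)))))))  →  m(a, e, a)   [R6 at ε]
3. m(a, e, a)  →  a   [R8 at ε]

a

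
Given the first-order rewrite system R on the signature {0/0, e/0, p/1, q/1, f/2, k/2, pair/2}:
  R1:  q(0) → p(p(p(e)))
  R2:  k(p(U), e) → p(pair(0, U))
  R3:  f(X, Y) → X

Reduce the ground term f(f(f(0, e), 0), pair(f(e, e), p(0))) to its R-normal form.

0

1. f(f(f(0, e), 0), pair(f(e, e), p(0)))  →  f(f(0, e), 0)   [R3 at ε]
2. f(f(0, e), 0)  →  f(0, e)   [R3 at ε]
3. f(0, e)  →  0   [R3 at ε]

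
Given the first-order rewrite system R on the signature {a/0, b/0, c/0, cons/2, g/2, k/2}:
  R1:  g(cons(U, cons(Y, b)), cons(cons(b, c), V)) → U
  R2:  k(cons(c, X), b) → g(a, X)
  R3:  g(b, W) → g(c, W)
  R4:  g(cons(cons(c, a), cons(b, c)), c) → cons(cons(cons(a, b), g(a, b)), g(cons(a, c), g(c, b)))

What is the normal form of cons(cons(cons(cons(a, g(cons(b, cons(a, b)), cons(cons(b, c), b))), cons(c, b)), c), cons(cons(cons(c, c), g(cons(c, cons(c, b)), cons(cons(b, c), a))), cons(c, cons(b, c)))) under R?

cons(cons(cons(cons(a, b), cons(c, b)), c), cons(cons(cons(c, c), c), cons(c, cons(b, c))))

1. cons(cons(cons(cons(a, g(cons(b, cons(a, b)), cons(cons(b, c), b))), cons(c, b)), c), cons(cons(cons(c, c), g(cons(c, cons(c, b)), cons(cons(b, c), a))), cons(c, cons(b, c))))  →  cons(cons(cons(cons(a, b), cons(c, b)), c), cons(cons(cons(c, c), g(cons(c, cons(c, b)), cons(cons(b, c), a))), cons(c, cons(b, c))))   [R1 at 1.1.1.2]
2. cons(cons(cons(cons(a, b), cons(c, b)), c), cons(cons(cons(c, c), g(cons(c, cons(c, b)), cons(cons(b, c), a))), cons(c, cons(b, c))))  →  cons(cons(cons(cons(a, b), cons(c, b)), c), cons(cons(cons(c, c), c), cons(c, cons(b, c))))   [R1 at 2.1.2]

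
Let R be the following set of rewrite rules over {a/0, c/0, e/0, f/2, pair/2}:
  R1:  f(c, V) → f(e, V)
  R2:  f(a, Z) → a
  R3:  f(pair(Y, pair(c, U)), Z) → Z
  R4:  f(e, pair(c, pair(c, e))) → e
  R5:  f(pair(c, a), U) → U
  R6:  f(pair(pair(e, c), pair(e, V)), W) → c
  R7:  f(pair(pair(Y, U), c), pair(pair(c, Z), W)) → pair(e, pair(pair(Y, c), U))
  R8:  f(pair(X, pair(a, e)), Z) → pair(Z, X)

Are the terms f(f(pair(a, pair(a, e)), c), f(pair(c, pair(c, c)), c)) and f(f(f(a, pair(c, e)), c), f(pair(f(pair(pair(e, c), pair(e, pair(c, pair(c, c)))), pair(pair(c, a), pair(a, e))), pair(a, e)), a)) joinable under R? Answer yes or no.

no — NF(t₁) = c, NF(t₂) = a

Reduce t₁ = f(f(pair(a, pair(a, e)), c), f(pair(c, pair(c, c)), c)):
1. f(f(pair(a, pair(a, e)), c), f(pair(c, pair(c, c)), c))  →  f(pair(c, a), f(pair(c, pair(c, c)), c))   [R8 at 1]
2. f(pair(c, a), f(pair(c, pair(c, c)), c))  →  f(pair(c, pair(c, c)), c)   [R5 at ε]
3. f(pair(c, pair(c, c)), c)  →  c   [R3 at ε]

Reduce t₂ = f(f(f(a, pair(c, e)), c), f(pair(f(pair(pair(e, c), pair(e, pair(c, pair(c, c)))), pair(pair(c, a), pair(a, e))), pair(a, e)), a)):
1. f(f(f(a, pair(c, e)), c), f(pair(f(pair(pair(e, c), pair(e, pair(c, pair(c, c)))), pair(pair(c, a), pair(a, e))), pair(a, e)), a))  →  f(f(a, c), f(pair(f(pair(pair(e, c), pair(e, pair(c, pair(c, c)))), pair(pair(c, a), pair(a, e))), pair(a, e)), a))   [R2 at 1.1]
2. f(f(a, c), f(pair(f(pair(pair(e, c), pair(e, pair(c, pair(c, c)))), pair(pair(c, a), pair(a, e))), pair(a, e)), a))  →  f(a, f(pair(f(pair(pair(e, c), pair(e, pair(c, pair(c, c)))), pair(pair(c, a), pair(a, e))), pair(a, e)), a))   [R2 at 1]
3. f(a, f(pair(f(pair(pair(e, c), pair(e, pair(c, pair(c, c)))), pair(pair(c, a), pair(a, e))), pair(a, e)), a))  →  a   [R2 at ε]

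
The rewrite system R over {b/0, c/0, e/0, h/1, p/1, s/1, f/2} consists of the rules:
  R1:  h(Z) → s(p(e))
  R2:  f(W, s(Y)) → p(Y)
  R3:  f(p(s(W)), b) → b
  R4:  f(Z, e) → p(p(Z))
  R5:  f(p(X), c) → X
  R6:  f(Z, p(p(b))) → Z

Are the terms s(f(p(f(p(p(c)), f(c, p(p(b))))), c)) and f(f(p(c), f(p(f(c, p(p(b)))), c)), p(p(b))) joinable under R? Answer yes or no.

Reduce t₁ = s(f(p(f(p(p(c)), f(c, p(p(b))))), c)):
1. s(f(p(f(p(p(c)), f(c, p(p(b))))), c))  →  s(f(p(p(c)), f(c, p(p(b)))))   [R5 at 1]
2. s(f(p(p(c)), f(c, p(p(b)))))  →  s(f(p(p(c)), c))   [R6 at 1.2]
3. s(f(p(p(c)), c))  →  s(p(c))   [R5 at 1]

Reduce t₂ = f(f(p(c), f(p(f(c, p(p(b)))), c)), p(p(b))):
1. f(f(p(c), f(p(f(c, p(p(b)))), c)), p(p(b)))  →  f(p(c), f(p(f(c, p(p(b)))), c))   [R6 at ε]
2. f(p(c), f(p(f(c, p(p(b)))), c))  →  f(p(c), f(c, p(p(b))))   [R5 at 2]
3. f(p(c), f(c, p(p(b))))  →  f(p(c), c)   [R6 at 2]
4. f(p(c), c)  →  c   [R5 at ε]

no — NF(t₁) = s(p(c)), NF(t₂) = c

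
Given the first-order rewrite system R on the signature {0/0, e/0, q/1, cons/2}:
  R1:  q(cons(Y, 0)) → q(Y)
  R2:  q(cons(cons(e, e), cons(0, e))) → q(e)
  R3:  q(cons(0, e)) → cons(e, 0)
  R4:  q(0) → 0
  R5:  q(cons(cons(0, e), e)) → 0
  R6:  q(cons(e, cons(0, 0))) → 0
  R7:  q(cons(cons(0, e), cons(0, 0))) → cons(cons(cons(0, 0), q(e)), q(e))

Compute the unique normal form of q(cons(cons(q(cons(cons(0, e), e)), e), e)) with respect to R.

0

1. q(cons(cons(q(cons(cons(0, e), e)), e), e))  →  q(cons(cons(0, e), e))   [R5 at 1.1.1]
2. q(cons(cons(0, e), e))  →  0   [R5 at ε]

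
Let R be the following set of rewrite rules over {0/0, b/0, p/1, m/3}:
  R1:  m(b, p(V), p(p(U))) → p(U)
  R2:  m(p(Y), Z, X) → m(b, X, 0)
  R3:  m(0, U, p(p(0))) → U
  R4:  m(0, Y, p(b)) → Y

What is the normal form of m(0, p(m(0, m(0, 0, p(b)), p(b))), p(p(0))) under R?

p(0)

1. m(0, p(m(0, m(0, 0, p(b)), p(b))), p(p(0)))  →  p(m(0, m(0, 0, p(b)), p(b)))   [R3 at ε]
2. p(m(0, m(0, 0, p(b)), p(b)))  →  p(m(0, 0, p(b)))   [R4 at 1]
3. p(m(0, 0, p(b)))  →  p(0)   [R4 at 1]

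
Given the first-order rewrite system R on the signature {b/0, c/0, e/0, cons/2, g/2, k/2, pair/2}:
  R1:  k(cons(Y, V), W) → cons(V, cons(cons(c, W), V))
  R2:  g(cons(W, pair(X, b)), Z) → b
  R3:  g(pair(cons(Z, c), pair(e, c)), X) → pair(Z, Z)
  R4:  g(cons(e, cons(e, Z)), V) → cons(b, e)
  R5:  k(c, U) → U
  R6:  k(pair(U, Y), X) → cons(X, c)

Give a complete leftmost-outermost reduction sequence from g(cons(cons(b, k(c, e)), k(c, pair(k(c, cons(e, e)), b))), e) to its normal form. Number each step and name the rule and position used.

b

1. g(cons(cons(b, k(c, e)), k(c, pair(k(c, cons(e, e)), b))), e)  →  g(cons(cons(b, e), k(c, pair(k(c, cons(e, e)), b))), e)   [R5 at 1.1.2]
2. g(cons(cons(b, e), k(c, pair(k(c, cons(e, e)), b))), e)  →  g(cons(cons(b, e), pair(k(c, cons(e, e)), b)), e)   [R5 at 1.2]
3. g(cons(cons(b, e), pair(k(c, cons(e, e)), b)), e)  →  b   [R2 at ε]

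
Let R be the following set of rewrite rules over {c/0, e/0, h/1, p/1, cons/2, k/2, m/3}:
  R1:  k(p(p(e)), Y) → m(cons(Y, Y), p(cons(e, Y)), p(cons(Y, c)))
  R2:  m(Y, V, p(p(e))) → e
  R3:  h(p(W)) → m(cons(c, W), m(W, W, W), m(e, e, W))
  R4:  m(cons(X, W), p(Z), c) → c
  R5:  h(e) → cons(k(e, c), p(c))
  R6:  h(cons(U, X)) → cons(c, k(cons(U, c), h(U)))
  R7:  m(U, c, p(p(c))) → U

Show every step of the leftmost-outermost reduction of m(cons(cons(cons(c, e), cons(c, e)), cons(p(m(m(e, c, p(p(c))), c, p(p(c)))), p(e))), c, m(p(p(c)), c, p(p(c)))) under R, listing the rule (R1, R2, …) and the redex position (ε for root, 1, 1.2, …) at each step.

1. m(cons(cons(cons(c, e), cons(c, e)), cons(p(m(m(e, c, p(p(c))), c, p(p(c)))), p(e))), c, m(p(p(c)), c, p(p(c))))  →  m(cons(cons(cons(c, e), cons(c, e)), cons(p(m(e, c, p(p(c)))), p(e))), c, m(p(p(c)), c, p(p(c))))   [R7 at 1.2.1.1]
2. m(cons(cons(cons(c, e), cons(c, e)), cons(p(m(e, c, p(p(c)))), p(e))), c, m(p(p(c)), c, p(p(c))))  →  m(cons(cons(cons(c, e), cons(c, e)), cons(p(e), p(e))), c, m(p(p(c)), c, p(p(c))))   [R7 at 1.2.1.1]
3. m(cons(cons(cons(c, e), cons(c, e)), cons(p(e), p(e))), c, m(p(p(c)), c, p(p(c))))  →  m(cons(cons(cons(c, e), cons(c, e)), cons(p(e), p(e))), c, p(p(c)))   [R7 at 3]
4. m(cons(cons(cons(c, e), cons(c, e)), cons(p(e), p(e))), c, p(p(c)))  →  cons(cons(cons(c, e), cons(c, e)), cons(p(e), p(e)))   [R7 at ε]

cons(cons(cons(c, e), cons(c, e)), cons(p(e), p(e)))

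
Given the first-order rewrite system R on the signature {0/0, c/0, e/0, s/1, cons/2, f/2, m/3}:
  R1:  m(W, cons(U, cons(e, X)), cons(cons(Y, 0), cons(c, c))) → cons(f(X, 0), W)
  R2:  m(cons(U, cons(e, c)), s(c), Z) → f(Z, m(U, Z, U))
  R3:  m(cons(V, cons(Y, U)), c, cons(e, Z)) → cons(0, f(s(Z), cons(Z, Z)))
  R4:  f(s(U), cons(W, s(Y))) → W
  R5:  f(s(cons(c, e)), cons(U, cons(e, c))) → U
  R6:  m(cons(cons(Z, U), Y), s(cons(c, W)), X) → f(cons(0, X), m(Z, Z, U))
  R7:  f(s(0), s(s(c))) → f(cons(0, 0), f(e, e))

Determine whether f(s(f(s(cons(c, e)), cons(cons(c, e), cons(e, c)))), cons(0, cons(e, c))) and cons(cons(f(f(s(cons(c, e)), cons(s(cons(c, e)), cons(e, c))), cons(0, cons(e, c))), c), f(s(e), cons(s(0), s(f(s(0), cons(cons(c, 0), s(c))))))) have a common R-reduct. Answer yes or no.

Reduce t₁ = f(s(f(s(cons(c, e)), cons(cons(c, e), cons(e, c)))), cons(0, cons(e, c))):
1. f(s(f(s(cons(c, e)), cons(cons(c, e), cons(e, c)))), cons(0, cons(e, c)))  →  f(s(cons(c, e)), cons(0, cons(e, c)))   [R5 at 1.1]
2. f(s(cons(c, e)), cons(0, cons(e, c)))  →  0   [R5 at ε]

Reduce t₂ = cons(cons(f(f(s(cons(c, e)), cons(s(cons(c, e)), cons(e, c))), cons(0, cons(e, c))), c), f(s(e), cons(s(0), s(f(s(0), cons(cons(c, 0), s(c))))))):
1. cons(cons(f(f(s(cons(c, e)), cons(s(cons(c, e)), cons(e, c))), cons(0, cons(e, c))), c), f(s(e), cons(s(0), s(f(s(0), cons(cons(c, 0), s(c)))))))  →  cons(cons(f(s(cons(c, e)), cons(0, cons(e, c))), c), f(s(e), cons(s(0), s(f(s(0), cons(cons(c, 0), s(c)))))))   [R5 at 1.1.1]
2. cons(cons(f(s(cons(c, e)), cons(0, cons(e, c))), c), f(s(e), cons(s(0), s(f(s(0), cons(cons(c, 0), s(c)))))))  →  cons(cons(0, c), f(s(e), cons(s(0), s(f(s(0), cons(cons(c, 0), s(c)))))))   [R5 at 1.1]
3. cons(cons(0, c), f(s(e), cons(s(0), s(f(s(0), cons(cons(c, 0), s(c)))))))  →  cons(cons(0, c), s(0))   [R4 at 2]

no — NF(t₁) = 0, NF(t₂) = cons(cons(0, c), s(0))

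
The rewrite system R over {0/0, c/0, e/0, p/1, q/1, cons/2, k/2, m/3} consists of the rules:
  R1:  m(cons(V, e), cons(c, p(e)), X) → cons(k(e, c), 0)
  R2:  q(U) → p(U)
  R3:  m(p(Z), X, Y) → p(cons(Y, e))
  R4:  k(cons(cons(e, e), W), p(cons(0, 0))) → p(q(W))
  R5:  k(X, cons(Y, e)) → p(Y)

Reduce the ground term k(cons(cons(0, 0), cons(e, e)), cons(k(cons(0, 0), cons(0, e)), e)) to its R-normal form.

1. k(cons(cons(0, 0), cons(e, e)), cons(k(cons(0, 0), cons(0, e)), e))  →  p(k(cons(0, 0), cons(0, e)))   [R5 at ε]
2. p(k(cons(0, 0), cons(0, e)))  →  p(p(0))   [R5 at 1]

p(p(0))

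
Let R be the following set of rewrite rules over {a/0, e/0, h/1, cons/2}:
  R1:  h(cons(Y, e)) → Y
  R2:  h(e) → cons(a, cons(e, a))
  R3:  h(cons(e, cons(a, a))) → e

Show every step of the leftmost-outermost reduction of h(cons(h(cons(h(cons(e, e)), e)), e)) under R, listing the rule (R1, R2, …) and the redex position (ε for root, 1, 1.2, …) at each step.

1. h(cons(h(cons(h(cons(e, e)), e)), e))  →  h(cons(h(cons(e, e)), e))   [R1 at ε]
2. h(cons(h(cons(e, e)), e))  →  h(cons(e, e))   [R1 at ε]
3. h(cons(e, e))  →  e   [R1 at ε]

e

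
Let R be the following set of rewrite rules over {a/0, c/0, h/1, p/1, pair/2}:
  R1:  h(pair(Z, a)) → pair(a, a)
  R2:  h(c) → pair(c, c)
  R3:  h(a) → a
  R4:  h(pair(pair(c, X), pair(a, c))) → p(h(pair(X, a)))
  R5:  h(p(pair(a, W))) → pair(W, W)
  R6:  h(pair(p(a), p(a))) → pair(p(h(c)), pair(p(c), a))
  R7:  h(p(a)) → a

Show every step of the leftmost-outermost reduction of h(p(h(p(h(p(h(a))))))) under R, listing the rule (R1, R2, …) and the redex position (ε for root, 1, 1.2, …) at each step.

a

1. h(p(h(p(h(p(h(a)))))))  →  h(p(h(p(h(p(a))))))   [R3 at 1.1.1.1.1.1]
2. h(p(h(p(h(p(a))))))  →  h(p(h(p(a))))   [R7 at 1.1.1.1]
3. h(p(h(p(a))))  →  h(p(a))   [R7 at 1.1]
4. h(p(a))  →  a   [R7 at ε]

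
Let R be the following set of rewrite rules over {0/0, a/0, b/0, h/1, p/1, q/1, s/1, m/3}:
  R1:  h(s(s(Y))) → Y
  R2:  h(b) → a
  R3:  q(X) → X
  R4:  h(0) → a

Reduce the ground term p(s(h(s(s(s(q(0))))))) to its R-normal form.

1. p(s(h(s(s(s(q(0)))))))  →  p(s(s(q(0))))   [R1 at 1.1]
2. p(s(s(q(0))))  →  p(s(s(0)))   [R3 at 1.1.1]

p(s(s(0)))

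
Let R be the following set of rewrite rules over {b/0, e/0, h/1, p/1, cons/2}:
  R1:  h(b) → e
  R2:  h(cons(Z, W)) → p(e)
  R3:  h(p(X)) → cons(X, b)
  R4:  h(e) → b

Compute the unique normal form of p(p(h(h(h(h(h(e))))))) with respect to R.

1. p(p(h(h(h(h(h(e)))))))  →  p(p(h(h(h(h(b))))))   [R4 at 1.1.1.1.1.1]
2. p(p(h(h(h(h(b))))))  →  p(p(h(h(h(e)))))   [R1 at 1.1.1.1.1]
3. p(p(h(h(h(e)))))  →  p(p(h(h(b))))   [R4 at 1.1.1.1]
4. p(p(h(h(b))))  →  p(p(h(e)))   [R1 at 1.1.1]
5. p(p(h(e)))  →  p(p(b))   [R4 at 1.1]

p(p(b))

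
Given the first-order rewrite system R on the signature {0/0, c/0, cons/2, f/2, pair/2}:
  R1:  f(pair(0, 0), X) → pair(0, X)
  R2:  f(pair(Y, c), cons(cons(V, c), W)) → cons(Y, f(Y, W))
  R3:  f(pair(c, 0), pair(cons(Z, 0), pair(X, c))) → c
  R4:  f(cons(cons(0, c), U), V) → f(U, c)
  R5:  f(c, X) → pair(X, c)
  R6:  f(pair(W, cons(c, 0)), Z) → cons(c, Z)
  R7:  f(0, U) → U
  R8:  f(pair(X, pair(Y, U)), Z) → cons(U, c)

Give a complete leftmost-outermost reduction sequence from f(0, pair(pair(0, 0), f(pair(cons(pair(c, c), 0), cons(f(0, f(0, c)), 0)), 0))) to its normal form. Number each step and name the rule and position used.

pair(pair(0, 0), cons(c, 0))

1. f(0, pair(pair(0, 0), f(pair(cons(pair(c, c), 0), cons(f(0, f(0, c)), 0)), 0)))  →  pair(pair(0, 0), f(pair(cons(pair(c, c), 0), cons(f(0, f(0, c)), 0)), 0))   [R7 at ε]
2. pair(pair(0, 0), f(pair(cons(pair(c, c), 0), cons(f(0, f(0, c)), 0)), 0))  →  pair(pair(0, 0), f(pair(cons(pair(c, c), 0), cons(f(0, c), 0)), 0))   [R7 at 2.1.2.1]
3. pair(pair(0, 0), f(pair(cons(pair(c, c), 0), cons(f(0, c), 0)), 0))  →  pair(pair(0, 0), f(pair(cons(pair(c, c), 0), cons(c, 0)), 0))   [R7 at 2.1.2.1]
4. pair(pair(0, 0), f(pair(cons(pair(c, c), 0), cons(c, 0)), 0))  →  pair(pair(0, 0), cons(c, 0))   [R6 at 2]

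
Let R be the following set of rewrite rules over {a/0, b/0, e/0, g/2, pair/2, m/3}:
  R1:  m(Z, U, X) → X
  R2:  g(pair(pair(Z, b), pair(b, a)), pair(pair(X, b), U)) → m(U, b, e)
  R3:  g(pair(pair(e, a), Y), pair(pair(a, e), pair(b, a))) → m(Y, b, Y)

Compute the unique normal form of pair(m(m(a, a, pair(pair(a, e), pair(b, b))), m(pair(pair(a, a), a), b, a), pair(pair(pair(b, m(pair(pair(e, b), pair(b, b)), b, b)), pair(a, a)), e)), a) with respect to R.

pair(pair(pair(pair(b, b), pair(a, a)), e), a)

1. pair(m(m(a, a, pair(pair(a, e), pair(b, b))), m(pair(pair(a, a), a), b, a), pair(pair(pair(b, m(pair(pair(e, b), pair(b, b)), b, b)), pair(a, a)), e)), a)  →  pair(pair(pair(pair(b, m(pair(pair(e, b), pair(b, b)), b, b)), pair(a, a)), e), a)   [R1 at 1]
2. pair(pair(pair(pair(b, m(pair(pair(e, b), pair(b, b)), b, b)), pair(a, a)), e), a)  →  pair(pair(pair(pair(b, b), pair(a, a)), e), a)   [R1 at 1.1.1.2]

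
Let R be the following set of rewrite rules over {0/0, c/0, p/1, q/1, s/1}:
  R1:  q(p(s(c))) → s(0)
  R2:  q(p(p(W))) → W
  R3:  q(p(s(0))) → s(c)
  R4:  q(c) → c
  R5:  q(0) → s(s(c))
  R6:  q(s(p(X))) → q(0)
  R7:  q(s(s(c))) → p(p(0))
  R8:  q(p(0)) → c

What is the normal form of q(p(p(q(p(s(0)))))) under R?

s(c)

1. q(p(p(q(p(s(0))))))  →  q(p(s(0)))   [R2 at ε]
2. q(p(s(0)))  →  s(c)   [R3 at ε]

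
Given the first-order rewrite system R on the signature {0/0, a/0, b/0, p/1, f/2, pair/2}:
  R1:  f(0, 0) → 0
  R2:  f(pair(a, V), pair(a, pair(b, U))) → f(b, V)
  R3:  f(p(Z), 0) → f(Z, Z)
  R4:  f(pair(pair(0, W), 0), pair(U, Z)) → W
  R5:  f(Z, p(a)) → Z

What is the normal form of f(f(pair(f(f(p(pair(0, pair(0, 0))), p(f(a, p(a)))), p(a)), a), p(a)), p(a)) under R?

pair(p(pair(0, pair(0, 0))), a)

1. f(f(pair(f(f(p(pair(0, pair(0, 0))), p(f(a, p(a)))), p(a)), a), p(a)), p(a))  →  f(pair(f(f(p(pair(0, pair(0, 0))), p(f(a, p(a)))), p(a)), a), p(a))   [R5 at ε]
2. f(pair(f(f(p(pair(0, pair(0, 0))), p(f(a, p(a)))), p(a)), a), p(a))  →  pair(f(f(p(pair(0, pair(0, 0))), p(f(a, p(a)))), p(a)), a)   [R5 at ε]
3. pair(f(f(p(pair(0, pair(0, 0))), p(f(a, p(a)))), p(a)), a)  →  pair(f(p(pair(0, pair(0, 0))), p(f(a, p(a)))), a)   [R5 at 1]
4. pair(f(p(pair(0, pair(0, 0))), p(f(a, p(a)))), a)  →  pair(f(p(pair(0, pair(0, 0))), p(a)), a)   [R5 at 1.2.1]
5. pair(f(p(pair(0, pair(0, 0))), p(a)), a)  →  pair(p(pair(0, pair(0, 0))), a)   [R5 at 1]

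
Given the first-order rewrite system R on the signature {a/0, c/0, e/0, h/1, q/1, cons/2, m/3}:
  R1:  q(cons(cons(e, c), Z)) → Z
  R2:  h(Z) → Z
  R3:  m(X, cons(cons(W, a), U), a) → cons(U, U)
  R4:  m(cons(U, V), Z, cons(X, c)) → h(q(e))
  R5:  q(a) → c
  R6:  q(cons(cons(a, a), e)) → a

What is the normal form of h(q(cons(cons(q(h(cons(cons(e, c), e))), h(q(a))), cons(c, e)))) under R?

1. h(q(cons(cons(q(h(cons(cons(e, c), e))), h(q(a))), cons(c, e))))  →  q(cons(cons(q(h(cons(cons(e, c), e))), h(q(a))), cons(c, e)))   [R2 at ε]
2. q(cons(cons(q(h(cons(cons(e, c), e))), h(q(a))), cons(c, e)))  →  q(cons(cons(q(cons(cons(e, c), e)), h(q(a))), cons(c, e)))   [R2 at 1.1.1.1]
3. q(cons(cons(q(cons(cons(e, c), e)), h(q(a))), cons(c, e)))  →  q(cons(cons(e, h(q(a))), cons(c, e)))   [R1 at 1.1.1]
4. q(cons(cons(e, h(q(a))), cons(c, e)))  →  q(cons(cons(e, q(a)), cons(c, e)))   [R2 at 1.1.2]
5. q(cons(cons(e, q(a)), cons(c, e)))  →  q(cons(cons(e, c), cons(c, e)))   [R5 at 1.1.2]
6. q(cons(cons(e, c), cons(c, e)))  →  cons(c, e)   [R1 at ε]

cons(c, e)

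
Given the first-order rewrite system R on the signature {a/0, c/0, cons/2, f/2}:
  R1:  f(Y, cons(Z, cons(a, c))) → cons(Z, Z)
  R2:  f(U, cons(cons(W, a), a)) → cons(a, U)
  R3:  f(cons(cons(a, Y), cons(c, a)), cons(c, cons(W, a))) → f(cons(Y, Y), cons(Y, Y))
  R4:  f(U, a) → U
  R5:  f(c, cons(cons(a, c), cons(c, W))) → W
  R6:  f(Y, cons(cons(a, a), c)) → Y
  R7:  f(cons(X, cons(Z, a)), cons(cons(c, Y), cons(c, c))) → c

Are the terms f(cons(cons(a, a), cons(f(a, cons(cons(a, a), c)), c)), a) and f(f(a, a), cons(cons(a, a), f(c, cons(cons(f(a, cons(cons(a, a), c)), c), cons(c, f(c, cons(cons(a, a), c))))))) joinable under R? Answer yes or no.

no — NF(t₁) = cons(cons(a, a), cons(a, c)), NF(t₂) = a

Reduce t₁ = f(cons(cons(a, a), cons(f(a, cons(cons(a, a), c)), c)), a):
1. f(cons(cons(a, a), cons(f(a, cons(cons(a, a), c)), c)), a)  →  cons(cons(a, a), cons(f(a, cons(cons(a, a), c)), c))   [R4 at ε]
2. cons(cons(a, a), cons(f(a, cons(cons(a, a), c)), c))  →  cons(cons(a, a), cons(a, c))   [R6 at 2.1]

Reduce t₂ = f(f(a, a), cons(cons(a, a), f(c, cons(cons(f(a, cons(cons(a, a), c)), c), cons(c, f(c, cons(cons(a, a), c))))))):
1. f(f(a, a), cons(cons(a, a), f(c, cons(cons(f(a, cons(cons(a, a), c)), c), cons(c, f(c, cons(cons(a, a), c)))))))  →  f(a, cons(cons(a, a), f(c, cons(cons(f(a, cons(cons(a, a), c)), c), cons(c, f(c, cons(cons(a, a), c)))))))   [R4 at 1]
2. f(a, cons(cons(a, a), f(c, cons(cons(f(a, cons(cons(a, a), c)), c), cons(c, f(c, cons(cons(a, a), c)))))))  →  f(a, cons(cons(a, a), f(c, cons(cons(a, c), cons(c, f(c, cons(cons(a, a), c)))))))   [R6 at 2.2.2.1.1]
3. f(a, cons(cons(a, a), f(c, cons(cons(a, c), cons(c, f(c, cons(cons(a, a), c)))))))  →  f(a, cons(cons(a, a), f(c, cons(cons(a, a), c))))   [R5 at 2.2]
4. f(a, cons(cons(a, a), f(c, cons(cons(a, a), c))))  →  f(a, cons(cons(a, a), c))   [R6 at 2.2]
5. f(a, cons(cons(a, a), c))  →  a   [R6 at ε]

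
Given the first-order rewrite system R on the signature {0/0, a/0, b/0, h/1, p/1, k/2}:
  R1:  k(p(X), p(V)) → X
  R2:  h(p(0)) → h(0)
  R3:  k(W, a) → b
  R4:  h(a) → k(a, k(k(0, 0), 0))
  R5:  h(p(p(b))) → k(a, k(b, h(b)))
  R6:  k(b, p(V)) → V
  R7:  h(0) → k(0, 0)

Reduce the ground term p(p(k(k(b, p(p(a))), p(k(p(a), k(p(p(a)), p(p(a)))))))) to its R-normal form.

p(p(a))

1. p(p(k(k(b, p(p(a))), p(k(p(a), k(p(p(a)), p(p(a))))))))  →  p(p(k(p(a), p(k(p(a), k(p(p(a)), p(p(a))))))))   [R6 at 1.1.1]
2. p(p(k(p(a), p(k(p(a), k(p(p(a)), p(p(a))))))))  →  p(p(a))   [R1 at 1.1]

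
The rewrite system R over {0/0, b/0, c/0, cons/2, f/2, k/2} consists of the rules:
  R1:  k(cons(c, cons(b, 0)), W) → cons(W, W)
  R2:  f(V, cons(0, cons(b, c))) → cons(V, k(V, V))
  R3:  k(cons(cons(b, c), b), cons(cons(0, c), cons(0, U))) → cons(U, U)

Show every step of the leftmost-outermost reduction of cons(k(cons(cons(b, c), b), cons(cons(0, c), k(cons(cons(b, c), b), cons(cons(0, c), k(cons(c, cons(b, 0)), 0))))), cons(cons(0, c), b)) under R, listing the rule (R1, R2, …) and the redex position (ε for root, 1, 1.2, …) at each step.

cons(cons(0, 0), cons(cons(0, c), b))

1. cons(k(cons(cons(b, c), b), cons(cons(0, c), k(cons(cons(b, c), b), cons(cons(0, c), k(cons(c, cons(b, 0)), 0))))), cons(cons(0, c), b))  →  cons(k(cons(cons(b, c), b), cons(cons(0, c), k(cons(cons(b, c), b), cons(cons(0, c), cons(0, 0))))), cons(cons(0, c), b))   [R1 at 1.2.2.2.2]
2. cons(k(cons(cons(b, c), b), cons(cons(0, c), k(cons(cons(b, c), b), cons(cons(0, c), cons(0, 0))))), cons(cons(0, c), b))  →  cons(k(cons(cons(b, c), b), cons(cons(0, c), cons(0, 0))), cons(cons(0, c), b))   [R3 at 1.2.2]
3. cons(k(cons(cons(b, c), b), cons(cons(0, c), cons(0, 0))), cons(cons(0, c), b))  →  cons(cons(0, 0), cons(cons(0, c), b))   [R3 at 1]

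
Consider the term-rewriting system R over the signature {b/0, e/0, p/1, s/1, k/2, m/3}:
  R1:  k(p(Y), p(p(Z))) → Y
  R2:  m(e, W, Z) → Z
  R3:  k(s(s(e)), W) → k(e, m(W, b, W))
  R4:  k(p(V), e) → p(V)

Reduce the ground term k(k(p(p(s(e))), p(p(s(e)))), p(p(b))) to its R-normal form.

s(e)

1. k(k(p(p(s(e))), p(p(s(e)))), p(p(b)))  →  k(p(s(e)), p(p(b)))   [R1 at 1]
2. k(p(s(e)), p(p(b)))  →  s(e)   [R1 at ε]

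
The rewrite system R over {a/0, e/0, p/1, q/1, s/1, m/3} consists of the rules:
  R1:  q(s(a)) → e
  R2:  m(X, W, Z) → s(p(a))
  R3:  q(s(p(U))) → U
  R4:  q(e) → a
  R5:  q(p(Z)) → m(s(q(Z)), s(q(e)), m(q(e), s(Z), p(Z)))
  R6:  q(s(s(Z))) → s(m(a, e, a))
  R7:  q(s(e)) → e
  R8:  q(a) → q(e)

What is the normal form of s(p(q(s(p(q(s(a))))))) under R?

s(p(e))

1. s(p(q(s(p(q(s(a)))))))  →  s(p(q(s(a))))   [R3 at 1.1]
2. s(p(q(s(a))))  →  s(p(e))   [R1 at 1.1]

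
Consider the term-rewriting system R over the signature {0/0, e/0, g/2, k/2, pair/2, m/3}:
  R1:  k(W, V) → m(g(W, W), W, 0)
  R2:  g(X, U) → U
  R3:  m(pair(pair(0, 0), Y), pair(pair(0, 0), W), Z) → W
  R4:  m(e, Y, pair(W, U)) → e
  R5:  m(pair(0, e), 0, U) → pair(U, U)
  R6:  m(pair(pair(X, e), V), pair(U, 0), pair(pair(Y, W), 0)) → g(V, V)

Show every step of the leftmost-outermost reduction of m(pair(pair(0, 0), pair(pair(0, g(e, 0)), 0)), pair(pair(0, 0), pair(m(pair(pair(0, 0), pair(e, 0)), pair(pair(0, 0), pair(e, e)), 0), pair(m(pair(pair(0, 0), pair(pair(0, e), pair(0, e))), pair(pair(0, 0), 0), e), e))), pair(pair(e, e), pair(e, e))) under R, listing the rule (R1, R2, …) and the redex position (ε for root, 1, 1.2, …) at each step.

1. m(pair(pair(0, 0), pair(pair(0, g(e, 0)), 0)), pair(pair(0, 0), pair(m(pair(pair(0, 0), pair(e, 0)), pair(pair(0, 0), pair(e, e)), 0), pair(m(pair(pair(0, 0), pair(pair(0, e), pair(0, e))), pair(pair(0, 0), 0), e), e))), pair(pair(e, e), pair(e, e)))  →  pair(m(pair(pair(0, 0), pair(e, 0)), pair(pair(0, 0), pair(e, e)), 0), pair(m(pair(pair(0, 0), pair(pair(0, e), pair(0, e))), pair(pair(0, 0), 0), e), e))   [R3 at ε]
2. pair(m(pair(pair(0, 0), pair(e, 0)), pair(pair(0, 0), pair(e, e)), 0), pair(m(pair(pair(0, 0), pair(pair(0, e), pair(0, e))), pair(pair(0, 0), 0), e), e))  →  pair(pair(e, e), pair(m(pair(pair(0, 0), pair(pair(0, e), pair(0, e))), pair(pair(0, 0), 0), e), e))   [R3 at 1]
3. pair(pair(e, e), pair(m(pair(pair(0, 0), pair(pair(0, e), pair(0, e))), pair(pair(0, 0), 0), e), e))  →  pair(pair(e, e), pair(0, e))   [R3 at 2.1]

pair(pair(e, e), pair(0, e))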